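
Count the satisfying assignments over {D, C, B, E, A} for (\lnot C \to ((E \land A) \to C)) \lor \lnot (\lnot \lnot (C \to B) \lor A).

28

Initial set: {((\lnot C \to ((E \land A) \to C)) \lor \lnot (\lnot \lnot (C \to B) \lor A))}.
((\lnot C \to ((E \land A) \to C)) \lor \lnot (\lnot \lnot (C \to B) \lor A)): β-rule — branch into (\lnot C \to ((E \land A) \to C))  //  \lnot (\lnot \lnot (C \to B) \lor A).
  branch 1 (add (\lnot C \to ((E \land A) \to C))):
    (\lnot C \to ((E \land A) \to C)): β-rule — branch into \lnot \lnot C  //  ((E \land A) \to C).
      branch 1.1 (add \lnot \lnot C):
        ○ open, literals {C=T}.
      branch 1.2 (add ((E \land A) \to C)):
        ((E \land A) \to C): β-rule — branch into \lnot (E \land A)  //  C.
          branch 1.2.1 (add \lnot (E \land A)):
            \lnot (E \land A): β-rule — branch into \lnot E  //  \lnot A.
              branch 1.2.1.1 (add \lnot E):
                ○ open, literals {E=F}.
              branch 1.2.1.2 (add \lnot A):
                ○ open, literals {A=F}.
          branch 1.2.2 (add C):
            ○ open, literals {C=T}.
  branch 2 (add \lnot (\lnot \lnot (C \to B) \lor A)):
    \lnot (\lnot \lnot (C \to B) \lor A): α-rule — add \lnot \lnot \lnot (C \to B), \lnot A.
    \lnot \lnot \lnot (C \to B): drop double negation, giving \lnot (C \to B).
    \lnot (C \to B): α-rule — add C, \lnot B.
    ○ open, literals {A=F, B=F, C=T}.
0 branches closed, 5 open.
Each open branch fixes some atoms; the unmentioned ones are free. Counting distinct full assignments: branch {C=T} (D, B, E, A) contributes 16 new; branch {E=F} (D, C, B, A) contributes 8 new; branch {A=F} (D, C, B, E) contributes 4 new; branch {C=T} (D, B, E, A) contributes 0 new; branch {A=F, B=F, C=T} (D, E) contributes 0 new. Total: 28.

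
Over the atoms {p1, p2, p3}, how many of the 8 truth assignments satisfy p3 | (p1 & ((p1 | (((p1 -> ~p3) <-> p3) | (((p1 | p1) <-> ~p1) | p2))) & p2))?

5

Initial set: {(p3 | (p1 & ((p1 | (((p1 -> ~p3) <-> p3) | (((p1 | p1) <-> ~p1) | p2))) & p2)))}.
(p3 | (p1 & ((p1 | (((p1 -> ~p3) <-> p3) | (((p1 | p1) <-> ~p1) | p2))) & p2))): β-rule — branch into p3  //  (p1 & ((p1 | (((p1 -> ~p3) <-> p3) | (((p1 | p1) <-> ~p1) | p2))) & p2)).
  branch 1 (add p3):
    ○ open, literals {p3=true}.
  branch 2 (add (p1 & ((p1 | (((p1 -> ~p3) <-> p3) | (((p1 | p1) <-> ~p1) | p2))) & p2))):
    (p1 & ((p1 | (((p1 -> ~p3) <-> p3) | (((p1 | p1) <-> ~p1) | p2))) & p2)): α-rule — add p1, ((p1 | (((p1 -> ~p3) <-> p3) | (((p1 | p1) <-> ~p1) | p2))) & p2).
    ((p1 | (((p1 -> ~p3) <-> p3) | (((p1 | p1) <-> ~p1) | p2))) & p2): α-rule — add (p1 | (((p1 -> ~p3) <-> p3) | (((p1 | p1) <-> ~p1) | p2))), p2.
    (p1 | (((p1 -> ~p3) <-> p3) | (((p1 | p1) <-> ~p1) | p2))): β-rule — branch into p1  //  (((p1 -> ~p3) <-> p3) | (((p1 | p1) <-> ~p1) | p2)).
      branch 2.1 (add p1):
        ○ open, literals {p1=true, p2=true}.
      branch 2.2 (add (((p1 -> ~p3) <-> p3) | (((p1 | p1) <-> ~p1) | p2))):
        (((p1 -> ~p3) <-> p3) | (((p1 | p1) <-> ~p1) | p2)): β-rule — branch into ((p1 -> ~p3) <-> p3)  //  (((p1 | p1) <-> ~p1) | p2).
          branch 2.2.1 (add ((p1 -> ~p3) <-> p3)):
            ((p1 -> ~p3) <-> p3): β-rule — branch into (p1 -> ~p3), p3  //  ~(p1 -> ~p3), ~p3.
              branch 2.2.1.1 (add (p1 -> ~p3), p3):
                (p1 -> ~p3): β-rule — branch into ~p1  //  ~p3.
                  branch 2.2.1.1.1 (add ~p1):
                    × closes — contains both p1 and ~p1.
                  branch 2.2.1.1.2 (add ~p3):
                    × closes — contains both p3 and ~p3.
              branch 2.2.1.2 (add ~(p1 -> ~p3), ~p3):
                ~(p1 -> ~p3): α-rule — add p1, ~~p3.
                × closes — contains both p3 and ~p3.
          branch 2.2.2 (add (((p1 | p1) <-> ~p1) | p2)):
            (((p1 | p1) <-> ~p1) | p2): β-rule — branch into ((p1 | p1) <-> ~p1)  //  p2.
              branch 2.2.2.1 (add ((p1 | p1) <-> ~p1)):
                ((p1 | p1) <-> ~p1): β-rule — branch into (p1 | p1), ~p1  //  ~(p1 | p1), ~~p1.
                  branch 2.2.2.1.1 (add (p1 | p1), ~p1):
                    × closes — contains both p1 and ~p1.
                  branch 2.2.2.1.2 (add ~(p1 | p1), ~~p1):
                    ~(p1 | p1): α-rule — add ~p1, ~p1.
                    × closes — contains both p1 and ~p1.
              branch 2.2.2.2 (add p2):
                ○ open, literals {p1=true, p2=true}.
5 branches closed, 3 open.
Each open branch fixes some atoms; the unmentioned ones are free. Counting distinct full assignments: branch {p3=true} (p1, p2) contributes 4 new; branch {p1=true, p2=true} (p3) contributes 1 new; branch {p1=true, p2=true} (p3) contributes 0 new. Total: 5.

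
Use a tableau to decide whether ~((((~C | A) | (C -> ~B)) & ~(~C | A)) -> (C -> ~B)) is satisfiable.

Unsatisfiable

Initial set: {T ~((((~C | A) | (C -> ~B)) & ~(~C | A)) -> (C -> ~B))}.
T ~((((~C | A) | (C -> ~B)) & ~(~C | A)) -> (C -> ~B)): α-rule — add T (((~C | A) | (C -> ~B)) & ~(~C | A)), F (C -> ~B).
T (((~C | A) | (C -> ~B)) & ~(~C | A)): α-rule — add T ((~C | A) | (C -> ~B)), T ~(~C | A).
F (C -> ~B): α-rule — add T C, F ~B.
T ~(~C | A): α-rule — add F ~C, F A.
T ((~C | A) | (C -> ~B)): β-rule — branch into T (~C | A)  //  T (C -> ~B).
  branch 1 (add T (~C | A)):
    T (~C | A): β-rule — branch into T ~C  //  T A.
      branch 1.1 (add T ~C):
        × closes — contains both C and ~C.
      branch 1.2 (add T A):
        × closes — contains both A and ~A.
  branch 2 (add T (C -> ~B)):
    T (C -> ~B): β-rule — branch into F C  //  T ~B.
      branch 2.1 (add F C):
        × closes — contains both C and ~C.
      branch 2.2 (add T ~B):
        × closes — contains both B and ~B.
All 4 branches close.
Every branch closed; the formula is unsatisfiable.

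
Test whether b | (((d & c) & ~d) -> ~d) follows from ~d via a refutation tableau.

Initial set: {~d; ~(b | (((d & c) & ~d) -> ~d))}.
~(b | (((d & c) & ~d) -> ~d)): α-rule — add ~b, ~(((d & c) & ~d) -> ~d).
~(((d & c) & ~d) -> ~d): α-rule — add ((d & c) & ~d), ~~d.
× closes — contains both d and ~d.
All 1 branch closes.
Every branch closed, so the premises entail the conclusion.

Yes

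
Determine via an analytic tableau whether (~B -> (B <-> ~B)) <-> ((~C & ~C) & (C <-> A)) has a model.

Initial set: {T ((~B -> (B <-> ~B)) <-> ((~C & ~C) & (C <-> A)))}.
T ((~B -> (B <-> ~B)) <-> ((~C & ~C) & (C <-> A))): β-rule — branch into T (~B -> (B <-> ~B)), T ((~C & ~C) & (C <-> A))  //  F (~B -> (B <-> ~B)), F ((~C & ~C) & (C <-> A)).
  branch 1 (add T (~B -> (B <-> ~B)), T ((~C & ~C) & (C <-> A))):
    T ((~C & ~C) & (C <-> A)): α-rule — add T (~C & ~C), T (C <-> A).
    T (~C & ~C): α-rule — add T ~C, T ~C.
    T (~B -> (B <-> ~B)): β-rule — branch into F ~B  //  T (B <-> ~B).
      branch 1.1 (add F ~B):
        T (C <-> A): β-rule — branch into T C, T A  //  F C, F A.
          branch 1.1.1 (add T C, T A):
            × closes — contains both C and ~C.
          branch 1.1.2 (add F C, F A):
            ○ open, literals {A=0, B=1, C=0}.
      branch 1.2 (add T (B <-> ~B)):
        T (C <-> A): β-rule — branch into T C, T A  //  F C, F A.
          branch 1.2.1 (add T C, T A):
            × closes — contains both C and ~C.
          branch 1.2.2 (add F C, F A):
            T (B <-> ~B): β-rule — branch into T B, T ~B  //  F B, F ~B.
              branch 1.2.2.1 (add T B, T ~B):
                × closes — contains both B and ~B.
              branch 1.2.2.2 (add F B, F ~B):
                × closes — contains both B and ~B.
  branch 2 (add F (~B -> (B <-> ~B)), F ((~C & ~C) & (C <-> A))):
    F (~B -> (B <-> ~B)): α-rule — add T ~B, F (B <-> ~B).
    F ((~C & ~C) & (C <-> A)): β-rule — branch into F (~C & ~C)  //  F (C <-> A).
      branch 2.1 (add F (~C & ~C)):
        F (B <-> ~B): β-rule — branch into T B, F ~B  //  F B, T ~B.
          branch 2.1.1 (add T B, F ~B):
            × closes — contains both B and ~B.
          branch 2.1.2 (add F B, T ~B):
            F (~C & ~C): β-rule — branch into F ~C  //  F ~C.
              branch 2.1.2.1 (add F ~C):
                ○ open, literals {B=0, C=1}.
              branch 2.1.2.2 (add F ~C):
                ○ open, literals {B=0, C=1}.
      branch 2.2 (add F (C <-> A)):
        F (B <-> ~B): β-rule — branch into T B, F ~B  //  F B, T ~B.
          branch 2.2.1 (add T B, F ~B):
            × closes — contains both B and ~B.
          branch 2.2.2 (add F B, T ~B):
            F (C <-> A): β-rule — branch into T C, F A  //  F C, T A.
              branch 2.2.2.1 (add T C, F A):
                ○ open, literals {A=0, B=0, C=1}.
              branch 2.2.2.2 (add F C, T A):
                ○ open, literals {A=1, B=0, C=0}.
6 branches closed, 5 open.
An open branch gives a satisfying assignment: A=0, B=1, C=0.

Satisfiable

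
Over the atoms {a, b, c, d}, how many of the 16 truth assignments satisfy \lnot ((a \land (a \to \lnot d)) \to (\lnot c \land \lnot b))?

Initial set: {\lnot ((a \land (a \to \lnot d)) \to (\lnot c \land \lnot b))}.
\lnot ((a \land (a \to \lnot d)) \to (\lnot c \land \lnot b)): α-rule — add (a \land (a \to \lnot d)), \lnot (\lnot c \land \lnot b).
(a \land (a \to \lnot d)): α-rule — add a, (a \to \lnot d).
\lnot (\lnot c \land \lnot b): β-rule — branch into \lnot \lnot c  //  \lnot \lnot b.
  branch 1 (add \lnot \lnot c):
    (a \to \lnot d): β-rule — branch into \lnot a  //  \lnot d.
      branch 1.1 (add \lnot a):
        × closes — contains both a and \lnot a.
      branch 1.2 (add \lnot d):
        ○ open, literals {a=1, c=1, d=0}.
  branch 2 (add \lnot \lnot b):
    (a \to \lnot d): β-rule — branch into \lnot a  //  \lnot d.
      branch 2.1 (add \lnot a):
        × closes — contains both a and \lnot a.
      branch 2.2 (add \lnot d):
        ○ open, literals {a=1, b=1, d=0}.
2 branches closed, 2 open.
Each open branch fixes some atoms; the unmentioned ones are free. Counting distinct full assignments: branch {a=1, c=1, d=0} (b) contributes 2 new; branch {a=1, b=1, d=0} (c) contributes 1 new. Total: 3.

3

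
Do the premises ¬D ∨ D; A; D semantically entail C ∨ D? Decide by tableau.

Yes

Initial set: {(¬D ∨ D); A; D; ¬(C ∨ D)}.
¬(C ∨ D): α-rule — add ¬C, ¬D.
× closes — contains both D and ¬D.
All 1 branch closes.
Every branch closed, so the premises entail the conclusion.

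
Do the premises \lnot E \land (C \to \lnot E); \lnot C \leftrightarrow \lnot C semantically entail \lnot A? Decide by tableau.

Initial set: {(\lnot E \land (C \to \lnot E)); (\lnot C \leftrightarrow \lnot C); \lnot \lnot A}.
(\lnot E \land (C \to \lnot E)): α-rule — add \lnot E, (C \to \lnot E).
(\lnot C \leftrightarrow \lnot C): β-rule — branch into \lnot C, \lnot C  //  \lnot \lnot C, \lnot \lnot C.
  branch 1 (add \lnot C, \lnot C):
    (C \to \lnot E): β-rule — branch into \lnot C  //  \lnot E.
      branch 1.1 (add \lnot C):
        ○ open, literals {A=true, C=false, E=false}.
      branch 1.2 (add \lnot E):
        ○ open, literals {A=true, C=false, E=false}.
  branch 2 (add \lnot \lnot C, \lnot \lnot C):
    (C \to \lnot E): β-rule — branch into \lnot C  //  \lnot E.
      branch 2.1 (add \lnot C):
        × closes — contains both C and \lnot C.
      branch 2.2 (add \lnot E):
        ○ open, literals {A=true, C=true, E=false}.
1 branch closed, 3 open.
An open branch gives a countermodel: A=true, C=false, E=false (unmentioned atoms arbitrary); the premises hold there but the conclusion fails.

No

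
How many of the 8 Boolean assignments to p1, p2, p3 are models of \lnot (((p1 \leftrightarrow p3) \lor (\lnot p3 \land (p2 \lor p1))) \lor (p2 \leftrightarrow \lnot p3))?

1

Initial set: {T \lnot (((p1 \leftrightarrow p3) \lor (\lnot p3 \land (p2 \lor p1))) \lor (p2 \leftrightarrow \lnot p3))}.
T \lnot (((p1 \leftrightarrow p3) \lor (\lnot p3 \land (p2 \lor p1))) \lor (p2 \leftrightarrow \lnot p3)): α-rule — add F ((p1 \leftrightarrow p3) \lor (\lnot p3 \land (p2 \lor p1))), F (p2 \leftrightarrow \lnot p3).
F ((p1 \leftrightarrow p3) \lor (\lnot p3 \land (p2 \lor p1))): α-rule — add F (p1 \leftrightarrow p3), F (\lnot p3 \land (p2 \lor p1)).
F (p2 \leftrightarrow \lnot p3): β-rule — branch into T p2, F \lnot p3  //  F p2, T \lnot p3.
  branch 1 (add T p2, F \lnot p3):
    F (p1 \leftrightarrow p3): β-rule — branch into T p1, F p3  //  F p1, T p3.
      branch 1.1 (add T p1, F p3):
        × closes — contains both p3 and \lnot p3.
      branch 1.2 (add F p1, T p3):
        F (\lnot p3 \land (p2 \lor p1)): β-rule — branch into F \lnot p3  //  F (p2 \lor p1).
          branch 1.2.1 (add F \lnot p3):
            ○ open, literals {p1=0, p2=1, p3=1}.
          branch 1.2.2 (add F (p2 \lor p1)):
            F (p2 \lor p1): α-rule — add F p2, F p1.
            × closes — contains both p2 and \lnot p2.
  branch 2 (add F p2, T \lnot p3):
    F (p1 \leftrightarrow p3): β-rule — branch into T p1, F p3  //  F p1, T p3.
      branch 2.1 (add T p1, F p3):
        F (\lnot p3 \land (p2 \lor p1)): β-rule — branch into F \lnot p3  //  F (p2 \lor p1).
          branch 2.1.1 (add F \lnot p3):
            × closes — contains both p3 and \lnot p3.
          branch 2.1.2 (add F (p2 \lor p1)):
            F (p2 \lor p1): α-rule — add F p2, F p1.
            × closes — contains both p1 and \lnot p1.
      branch 2.2 (add F p1, T p3):
        × closes — contains both p3 and \lnot p3.
5 branches closed, 1 open.
Each open branch fixes some atoms; the unmentioned ones are free. Counting distinct full assignments: branch {p1=0, p2=1, p3=1} (none free) contributes 1 new. Total: 1.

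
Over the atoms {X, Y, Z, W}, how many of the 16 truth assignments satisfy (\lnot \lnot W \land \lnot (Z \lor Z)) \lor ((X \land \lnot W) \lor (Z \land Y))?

Initial set: {T ((\lnot \lnot W \land \lnot (Z \lor Z)) \lor ((X \land \lnot W) \lor (Z \land Y)))}.
T ((\lnot \lnot W \land \lnot (Z \lor Z)) \lor ((X \land \lnot W) \lor (Z \land Y))): β-rule — branch into T (\lnot \lnot W \land \lnot (Z \lor Z))  //  T ((X \land \lnot W) \lor (Z \land Y)).
  branch 1 (add T (\lnot \lnot W \land \lnot (Z \lor Z))):
    T (\lnot \lnot W \land \lnot (Z \lor Z)): α-rule — add T \lnot \lnot W, T \lnot (Z \lor Z).
    T \lnot \lnot W: drop double negation, giving T W.
    T \lnot (Z \lor Z): α-rule — add F Z, F Z.
    ○ open, literals {W=1, Z=0}.
  branch 2 (add T ((X \land \lnot W) \lor (Z \land Y))):
    T ((X \land \lnot W) \lor (Z \land Y)): β-rule — branch into T (X \land \lnot W)  //  T (Z \land Y).
      branch 2.1 (add T (X \land \lnot W)):
        T (X \land \lnot W): α-rule — add T X, T \lnot W.
        ○ open, literals {W=0, X=1}.
      branch 2.2 (add T (Z \land Y)):
        T (Z \land Y): α-rule — add T Z, T Y.
        ○ open, literals {Y=1, Z=1}.
0 branches closed, 3 open.
Each open branch fixes some atoms; the unmentioned ones are free. Counting distinct full assignments: branch {W=1, Z=0} (X, Y) contributes 4 new; branch {W=0, X=1} (Y, Z) contributes 4 new; branch {Y=1, Z=1} (X, W) contributes 3 new. Total: 11.

11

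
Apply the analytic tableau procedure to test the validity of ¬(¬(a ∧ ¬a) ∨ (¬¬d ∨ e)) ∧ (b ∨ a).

Not valid

Assume the negation and expand:
Initial set: {¬(¬(¬(a ∧ ¬a) ∨ (¬¬d ∨ e)) ∧ (b ∨ a))}.
¬(¬(¬(a ∧ ¬a) ∨ (¬¬d ∨ e)) ∧ (b ∨ a)): β-rule — branch into ¬¬(¬(a ∧ ¬a) ∨ (¬¬d ∨ e))  //  ¬(b ∨ a).
  branch 1 (add ¬¬(¬(a ∧ ¬a) ∨ (¬¬d ∨ e))):
    ¬¬(¬(a ∧ ¬a) ∨ (¬¬d ∨ e)): β-rule — branch into ¬(a ∧ ¬a)  //  (¬¬d ∨ e).
      branch 1.1 (add ¬(a ∧ ¬a)):
        ¬(a ∧ ¬a): β-rule — branch into ¬a  //  ¬¬a.
          branch 1.1.1 (add ¬a):
            ○ open, literals {a=false}.
          branch 1.1.2 (add ¬¬a):
            ○ open, literals {a=true}.
      branch 1.2 (add (¬¬d ∨ e)):
        (¬¬d ∨ e): β-rule — branch into ¬¬d  //  e.
          branch 1.2.1 (add ¬¬d):
            ¬¬d: drop double negation, giving d.
            ○ open, literals {d=true}.
          branch 1.2.2 (add e):
            ○ open, literals {e=true}.
  branch 2 (add ¬(b ∨ a)):
    ¬(b ∨ a): α-rule — add ¬b, ¬a.
    ○ open, literals {a=false, b=false}.
0 branches closed, 5 open.
An open branch gives a countermodel: a=false (unmentioned atoms arbitrary); under it the original formula is false.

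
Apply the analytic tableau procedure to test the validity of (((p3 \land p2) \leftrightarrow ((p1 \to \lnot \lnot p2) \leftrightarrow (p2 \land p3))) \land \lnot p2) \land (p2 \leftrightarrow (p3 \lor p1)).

Assume the negation and expand:
Initial set: {F ((((p3 \land p2) \leftrightarrow ((p1 \to \lnot \lnot p2) \leftrightarrow (p2 \land p3))) \land \lnot p2) \land (p2 \leftrightarrow (p3 \lor p1)))}.
F ((((p3 \land p2) \leftrightarrow ((p1 \to \lnot \lnot p2) \leftrightarrow (p2 \land p3))) \land \lnot p2) \land (p2 \leftrightarrow (p3 \lor p1))): β-rule — branch into F (((p3 \land p2) \leftrightarrow ((p1 \to \lnot \lnot p2) \leftrightarrow (p2 \land p3))) \land \lnot p2)  //  F (p2 \leftrightarrow (p3 \lor p1)).
  branch 1 (add F (((p3 \land p2) \leftrightarrow ((p1 \to \lnot \lnot p2) \leftrightarrow (p2 \land p3))) \land \lnot p2)):
    F (((p3 \land p2) \leftrightarrow ((p1 \to \lnot \lnot p2) \leftrightarrow (p2 \land p3))) \land \lnot p2): β-rule — branch into F ((p3 \land p2) \leftrightarrow ((p1 \to \lnot \lnot p2) \leftrightarrow (p2 \land p3)))  //  F \lnot p2.
      branch 1.1 (add F ((p3 \land p2) \leftrightarrow ((p1 \to \lnot \lnot p2) \leftrightarrow (p2 \land p3)))):
        F ((p3 \land p2) \leftrightarrow ((p1 \to \lnot \lnot p2) \leftrightarrow (p2 \land p3))): β-rule — branch into T (p3 \land p2), F ((p1 \to \lnot \lnot p2) \leftrightarrow (p2 \land p3))  //  F (p3 \land p2), T ((p1 \to \lnot \lnot p2) \leftrightarrow (p2 \land p3)).
          branch 1.1.1 (add T (p3 \land p2), F ((p1 \to \lnot \lnot p2) \leftrightarrow (p2 \land p3))):
            T (p3 \land p2): α-rule — add T p3, T p2.
            F ((p1 \to \lnot \lnot p2) \leftrightarrow (p2 \land p3)): β-rule — branch into T (p1 \to \lnot \lnot p2), F (p2 \land p3)  //  F (p1 \to \lnot \lnot p2), T (p2 \land p3).
              branch 1.1.1.1 (add T (p1 \to \lnot \lnot p2), F (p2 \land p3)):
                T (p1 \to \lnot \lnot p2): β-rule — branch into F p1  //  T \lnot \lnot p2.
                  branch 1.1.1.1.1 (add F p1):
                    F (p2 \land p3): β-rule — branch into F p2  //  F p3.
                      branch 1.1.1.1.1.1 (add F p2):
                        × closes — contains both p2 and \lnot p2.
                      branch 1.1.1.1.1.2 (add F p3):
                        × closes — contains both p3 and \lnot p3.
                  branch 1.1.1.1.2 (add T \lnot \lnot p2):
                    T \lnot \lnot p2: drop double negation, giving T p2.
                    F (p2 \land p3): β-rule — branch into F p2  //  F p3.
                      branch 1.1.1.1.2.1 (add F p2):
                        × closes — contains both p2 and \lnot p2.
                      branch 1.1.1.1.2.2 (add F p3):
                        × closes — contains both p3 and \lnot p3.
              branch 1.1.1.2 (add F (p1 \to \lnot \lnot p2), T (p2 \land p3)):
                F (p1 \to \lnot \lnot p2): α-rule — add T p1, F \lnot \lnot p2.
                T (p2 \land p3): α-rule — add T p2, T p3.
                F \lnot \lnot p2: drop double negation, giving F p2.
                × closes — contains both p2 and \lnot p2.
          branch 1.1.2 (add F (p3 \land p2), T ((p1 \to \lnot \lnot p2) \leftrightarrow (p2 \land p3))):
            F (p3 \land p2): β-rule — branch into F p3  //  F p2.
              branch 1.1.2.1 (add F p3):
                T ((p1 \to \lnot \lnot p2) \leftrightarrow (p2 \land p3)): β-rule — branch into T (p1 \to \lnot \lnot p2), T (p2 \land p3)  //  F (p1 \to \lnot \lnot p2), F (p2 \land p3).
                  branch 1.1.2.1.1 (add T (p1 \to \lnot \lnot p2), T (p2 \land p3)):
                    T (p2 \land p3): α-rule — add T p2, T p3.
                    × closes — contains both p3 and \lnot p3.
                  branch 1.1.2.1.2 (add F (p1 \to \lnot \lnot p2), F (p2 \land p3)):
                    F (p1 \to \lnot \lnot p2): α-rule — add T p1, F \lnot \lnot p2.
                    F \lnot \lnot p2: drop double negation, giving F p2.
                    F (p2 \land p3): β-rule — branch into F p2  //  F p3.
                      branch 1.1.2.1.2.1 (add F p2):
                        ○ open, literals {p1=1, p2=0, p3=0}.
                      branch 1.1.2.1.2.2 (add F p3):
                        ○ open, literals {p1=1, p2=0, p3=0}.
              branch 1.1.2.2 (add F p2):
                T ((p1 \to \lnot \lnot p2) \leftrightarrow (p2 \land p3)): β-rule — branch into T (p1 \to \lnot \lnot p2), T (p2 \land p3)  //  F (p1 \to \lnot \lnot p2), F (p2 \land p3).
                  branch 1.1.2.2.1 (add T (p1 \to \lnot \lnot p2), T (p2 \land p3)):
                    T (p2 \land p3): α-rule — add T p2, T p3.
                    × closes — contains both p2 and \lnot p2.
                  branch 1.1.2.2.2 (add F (p1 \to \lnot \lnot p2), F (p2 \land p3)):
                    F (p1 \to \lnot \lnot p2): α-rule — add T p1, F \lnot \lnot p2.
                    F \lnot \lnot p2: drop double negation, giving F p2.
                    F (p2 \land p3): β-rule — branch into F p2  //  F p3.
                      branch 1.1.2.2.2.1 (add F p2):
                        ○ open, literals {p1=1, p2=0}.
                      branch 1.1.2.2.2.2 (add F p3):
                        ○ open, literals {p1=1, p2=0, p3=0}.
      branch 1.2 (add F \lnot p2):
        ○ open, literals {p2=1}.
  branch 2 (add F (p2 \leftrightarrow (p3 \lor p1))):
    F (p2 \leftrightarrow (p3 \lor p1)): β-rule — branch into T p2, F (p3 \lor p1)  //  F p2, T (p3 \lor p1).
      branch 2.1 (add T p2, F (p3 \lor p1)):
        F (p3 \lor p1): α-rule — add F p3, F p1.
        ○ open, literals {p1=0, p2=1, p3=0}.
      branch 2.2 (add F p2, T (p3 \lor p1)):
        T (p3 \lor p1): β-rule — branch into T p3  //  T p1.
          branch 2.2.1 (add T p3):
            ○ open, literals {p2=0, p3=1}.
          branch 2.2.2 (add T p1):
            ○ open, literals {p1=1, p2=0}.
7 branches closed, 8 open.
An open branch gives a countermodel: p1=1, p2=0, p3=0 (unmentioned atoms arbitrary); under it the original formula is false.

Not valid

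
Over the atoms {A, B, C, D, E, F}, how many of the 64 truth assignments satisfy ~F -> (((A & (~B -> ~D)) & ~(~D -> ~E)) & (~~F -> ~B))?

Initial set: {(~F -> (((A & (~B -> ~D)) & ~(~D -> ~E)) & (~~F -> ~B)))}.
(~F -> (((A & (~B -> ~D)) & ~(~D -> ~E)) & (~~F -> ~B))): β-rule — branch into ~~F  //  (((A & (~B -> ~D)) & ~(~D -> ~E)) & (~~F -> ~B)).
  branch 1 (add ~~F):
    ○ open, literals {F=T}.
  branch 2 (add (((A & (~B -> ~D)) & ~(~D -> ~E)) & (~~F -> ~B))):
    (((A & (~B -> ~D)) & ~(~D -> ~E)) & (~~F -> ~B)): α-rule — add ((A & (~B -> ~D)) & ~(~D -> ~E)), (~~F -> ~B).
    ((A & (~B -> ~D)) & ~(~D -> ~E)): α-rule — add (A & (~B -> ~D)), ~(~D -> ~E).
    (A & (~B -> ~D)): α-rule — add A, (~B -> ~D).
    ~(~D -> ~E): α-rule — add ~D, ~~E.
    (~~F -> ~B): β-rule — branch into ~~~F  //  ~B.
      branch 2.1 (add ~~~F):
        ~~~F: drop double negation, giving ~F.
        (~B -> ~D): β-rule — branch into ~~B  //  ~D.
          branch 2.1.1 (add ~~B):
            ○ open, literals {A=T, B=T, D=F, E=T, F=F}.
          branch 2.1.2 (add ~D):
            ○ open, literals {A=T, D=F, E=T, F=F}.
      branch 2.2 (add ~B):
        (~B -> ~D): β-rule — branch into ~~B  //  ~D.
          branch 2.2.1 (add ~~B):
            × closes — contains both B and ~B.
          branch 2.2.2 (add ~D):
            ○ open, literals {A=T, B=F, D=F, E=T}.
1 branch closed, 4 open.
Each open branch fixes some atoms; the unmentioned ones are free. Counting distinct full assignments: branch {F=T} (A, B, C, D, E) contributes 32 new; branch {A=T, B=T, D=F, E=T, F=F} (C) contributes 2 new; branch {A=T, D=F, E=T, F=F} (B, C) contributes 2 new; branch {A=T, B=F, D=F, E=T} (C, F) contributes 0 new. Total: 36.

36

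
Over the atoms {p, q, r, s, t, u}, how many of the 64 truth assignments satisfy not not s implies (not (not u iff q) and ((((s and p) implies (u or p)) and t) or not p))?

Initial set: {(not not s implies (not (not u iff q) and ((((s and p) implies (u or p)) and t) or not p)))}.
(not not s implies (not (not u iff q) and ((((s and p) implies (u or p)) and t) or not p))): β-rule — branch into not not not s  //  (not (not u iff q) and ((((s and p) implies (u or p)) and t) or not p)).
  branch 1 (add not not not s):
    not not not s: drop double negation, giving not s.
    ○ open, literals {s=false}.
  branch 2 (add (not (not u iff q) and ((((s and p) implies (u or p)) and t) or not p))):
    (not (not u iff q) and ((((s and p) implies (u or p)) and t) or not p)): α-rule — add not (not u iff q), ((((s and p) implies (u or p)) and t) or not p).
    not (not u iff q): β-rule — branch into not u, not q  //  not not u, q.
      branch 2.1 (add not u, not q):
        ((((s and p) implies (u or p)) and t) or not p): β-rule — branch into (((s and p) implies (u or p)) and t)  //  not p.
          branch 2.1.1 (add (((s and p) implies (u or p)) and t)):
            (((s and p) implies (u or p)) and t): α-rule — add ((s and p) implies (u or p)), t.
            ((s and p) implies (u or p)): β-rule — branch into not (s and p)  //  (u or p).
              branch 2.1.1.1 (add not (s and p)):
                not (s and p): β-rule — branch into not s  //  not p.
                  branch 2.1.1.1.1 (add not s):
                    ○ open, literals {q=false, s=false, t=true, u=false}.
                  branch 2.1.1.1.2 (add not p):
                    ○ open, literals {p=false, q=false, t=true, u=false}.
              branch 2.1.1.2 (add (u or p)):
                (u or p): β-rule — branch into u  //  p.
                  branch 2.1.1.2.1 (add u):
                    × closes — contains both u and not u.
                  branch 2.1.1.2.2 (add p):
                    ○ open, literals {p=true, q=false, t=true, u=false}.
          branch 2.1.2 (add not p):
            ○ open, literals {p=false, q=false, u=false}.
      branch 2.2 (add not not u, q):
        ((((s and p) implies (u or p)) and t) or not p): β-rule — branch into (((s and p) implies (u or p)) and t)  //  not p.
          branch 2.2.1 (add (((s and p) implies (u or p)) and t)):
            (((s and p) implies (u or p)) and t): α-rule — add ((s and p) implies (u or p)), t.
            ((s and p) implies (u or p)): β-rule — branch into not (s and p)  //  (u or p).
              branch 2.2.1.1 (add not (s and p)):
                not (s and p): β-rule — branch into not s  //  not p.
                  branch 2.2.1.1.1 (add not s):
                    ○ open, literals {q=true, s=false, t=true, u=true}.
                  branch 2.2.1.1.2 (add not p):
                    ○ open, literals {p=false, q=true, t=true, u=true}.
              branch 2.2.1.2 (add (u or p)):
                (u or p): β-rule — branch into u  //  p.
                  branch 2.2.1.2.1 (add u):
                    ○ open, literals {q=true, t=true, u=true}.
                  branch 2.2.1.2.2 (add p):
                    ○ open, literals {p=true, q=true, t=true, u=true}.
          branch 2.2.2 (add not p):
            ○ open, literals {p=false, q=true, u=true}.
1 branch closed, 10 open.
Each open branch fixes some atoms; the unmentioned ones are free. Counting distinct full assignments: branch {s=false} (p, q, r, t, u) contributes 32 new; branch {q=false, s=false, t=true, u=false} (p, r) contributes 0 new; branch {p=false, q=false, t=true, u=false} (r, s) contributes 2 new; branch {p=true, q=false, t=true, u=false} (r, s) contributes 2 new; branch {p=false, q=false, u=false} (r, s, t) contributes 2 new; branch {q=true, s=false, t=true, u=true} (p, r) contributes 0 new; branch {p=false, q=true, t=true, u=true} (r, s) contributes 2 new; branch {q=true, t=true, u=true} (p, r, s) contributes 2 new; branch {p=true, q=true, t=true, u=true} (r, s) contributes 0 new; branch {p=false, q=true, u=true} (r, s, t) contributes 2 new. Total: 44.

44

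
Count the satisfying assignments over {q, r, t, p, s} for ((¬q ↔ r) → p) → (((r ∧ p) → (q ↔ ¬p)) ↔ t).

Initial set: {(((¬q ↔ r) → p) → (((r ∧ p) → (q ↔ ¬p)) ↔ t))}.
(((¬q ↔ r) → p) → (((r ∧ p) → (q ↔ ¬p)) ↔ t)): β-rule — branch into ¬((¬q ↔ r) → p)  //  (((r ∧ p) → (q ↔ ¬p)) ↔ t).
  branch 1 (add ¬((¬q ↔ r) → p)):
    ¬((¬q ↔ r) → p): α-rule — add (¬q ↔ r), ¬p.
    (¬q ↔ r): β-rule — branch into ¬q, r  //  ¬¬q, ¬r.
      branch 1.1 (add ¬q, r):
        ○ open, literals {p=0, q=0, r=1}.
      branch 1.2 (add ¬¬q, ¬r):
        ○ open, literals {p=0, q=1, r=0}.
  branch 2 (add (((r ∧ p) → (q ↔ ¬p)) ↔ t)):
    (((r ∧ p) → (q ↔ ¬p)) ↔ t): β-rule — branch into ((r ∧ p) → (q ↔ ¬p)), t  //  ¬((r ∧ p) → (q ↔ ¬p)), ¬t.
      branch 2.1 (add ((r ∧ p) → (q ↔ ¬p)), t):
        ((r ∧ p) → (q ↔ ¬p)): β-rule — branch into ¬(r ∧ p)  //  (q ↔ ¬p).
          branch 2.1.1 (add ¬(r ∧ p)):
            ¬(r ∧ p): β-rule — branch into ¬r  //  ¬p.
              branch 2.1.1.1 (add ¬r):
                ○ open, literals {r=0, t=1}.
              branch 2.1.1.2 (add ¬p):
                ○ open, literals {p=0, t=1}.
          branch 2.1.2 (add (q ↔ ¬p)):
            (q ↔ ¬p): β-rule — branch into q, ¬p  //  ¬q, ¬¬p.
              branch 2.1.2.1 (add q, ¬p):
                ○ open, literals {p=0, q=1, t=1}.
              branch 2.1.2.2 (add ¬q, ¬¬p):
                ○ open, literals {p=1, q=0, t=1}.
      branch 2.2 (add ¬((r ∧ p) → (q ↔ ¬p)), ¬t):
        ¬((r ∧ p) → (q ↔ ¬p)): α-rule — add (r ∧ p), ¬(q ↔ ¬p).
        (r ∧ p): α-rule — add r, p.
        ¬(q ↔ ¬p): β-rule — branch into q, ¬¬p  //  ¬q, ¬p.
          branch 2.2.1 (add q, ¬¬p):
            ○ open, literals {p=1, q=1, r=1, t=0}.
          branch 2.2.2 (add ¬q, ¬p):
            × closes — contains both p and ¬p.
1 branch closed, 7 open.
Each open branch fixes some atoms; the unmentioned ones are free. Counting distinct full assignments: branch {p=0, q=0, r=1} (t, s) contributes 4 new; branch {p=0, q=1, r=0} (t, s) contributes 4 new; branch {r=0, t=1} (q, p, s) contributes 6 new; branch {p=0, t=1} (q, r, s) contributes 2 new; branch {p=0, q=1, t=1} (r, s) contributes 0 new; branch {p=1, q=0, t=1} (r, s) contributes 2 new; branch {p=1, q=1, r=1, t=0} (s) contributes 2 new. Total: 20.

20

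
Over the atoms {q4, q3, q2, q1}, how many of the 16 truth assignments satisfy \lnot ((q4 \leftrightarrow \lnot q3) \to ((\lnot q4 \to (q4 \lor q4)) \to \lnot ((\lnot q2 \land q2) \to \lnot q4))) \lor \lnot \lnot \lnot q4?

12

Initial set: {(\lnot ((q4 \leftrightarrow \lnot q3) \to ((\lnot q4 \to (q4 \lor q4)) \to \lnot ((\lnot q2 \land q2) \to \lnot q4))) \lor \lnot \lnot \lnot q4)}.
(\lnot ((q4 \leftrightarrow \lnot q3) \to ((\lnot q4 \to (q4 \lor q4)) \to \lnot ((\lnot q2 \land q2) \to \lnot q4))) \lor \lnot \lnot \lnot q4): β-rule — branch into \lnot ((q4 \leftrightarrow \lnot q3) \to ((\lnot q4 \to (q4 \lor q4)) \to \lnot ((\lnot q2 \land q2) \to \lnot q4)))  //  \lnot \lnot \lnot q4.
  branch 1 (add \lnot ((q4 \leftrightarrow \lnot q3) \to ((\lnot q4 \to (q4 \lor q4)) \to \lnot ((\lnot q2 \land q2) \to \lnot q4)))):
    \lnot ((q4 \leftrightarrow \lnot q3) \to ((\lnot q4 \to (q4 \lor q4)) \to \lnot ((\lnot q2 \land q2) \to \lnot q4))): α-rule — add (q4 \leftrightarrow \lnot q3), \lnot ((\lnot q4 \to (q4 \lor q4)) \to \lnot ((\lnot q2 \land q2) \to \lnot q4)).
    \lnot ((\lnot q4 \to (q4 \lor q4)) \to \lnot ((\lnot q2 \land q2) \to \lnot q4)): α-rule — add (\lnot q4 \to (q4 \lor q4)), \lnot \lnot ((\lnot q2 \land q2) \to \lnot q4).
    (q4 \leftrightarrow \lnot q3): β-rule — branch into q4, \lnot q3  //  \lnot q4, \lnot \lnot q3.
      branch 1.1 (add q4, \lnot q3):
        (\lnot q4 \to (q4 \lor q4)): β-rule — branch into \lnot \lnot q4  //  (q4 \lor q4).
          branch 1.1.1 (add \lnot \lnot q4):
            \lnot \lnot ((\lnot q2 \land q2) \to \lnot q4): β-rule — branch into \lnot (\lnot q2 \land q2)  //  \lnot q4.
              branch 1.1.1.1 (add \lnot (\lnot q2 \land q2)):
                \lnot (\lnot q2 \land q2): β-rule — branch into \lnot \lnot q2  //  \lnot q2.
                  branch 1.1.1.1.1 (add \lnot \lnot q2):
                    ○ open, literals {q2=1, q3=0, q4=1}.
                  branch 1.1.1.1.2 (add \lnot q2):
                    ○ open, literals {q2=0, q3=0, q4=1}.
              branch 1.1.1.2 (add \lnot q4):
                × closes — contains both q4 and \lnot q4.
          branch 1.1.2 (add (q4 \lor q4)):
            \lnot \lnot ((\lnot q2 \land q2) \to \lnot q4): β-rule — branch into \lnot (\lnot q2 \land q2)  //  \lnot q4.
              branch 1.1.2.1 (add \lnot (\lnot q2 \land q2)):
                (q4 \lor q4): β-rule — branch into q4  //  q4.
                  branch 1.1.2.1.1 (add q4):
                    \lnot (\lnot q2 \land q2): β-rule — branch into \lnot \lnot q2  //  \lnot q2.
                      branch 1.1.2.1.1.1 (add \lnot \lnot q2):
                        ○ open, literals {q2=1, q3=0, q4=1}.
                      branch 1.1.2.1.1.2 (add \lnot q2):
                        ○ open, literals {q2=0, q3=0, q4=1}.
                  branch 1.1.2.1.2 (add q4):
                    \lnot (\lnot q2 \land q2): β-rule — branch into \lnot \lnot q2  //  \lnot q2.
                      branch 1.1.2.1.2.1 (add \lnot \lnot q2):
                        ○ open, literals {q2=1, q3=0, q4=1}.
                      branch 1.1.2.1.2.2 (add \lnot q2):
                        ○ open, literals {q2=0, q3=0, q4=1}.
              branch 1.1.2.2 (add \lnot q4):
                × closes — contains both q4 and \lnot q4.
      branch 1.2 (add \lnot q4, \lnot \lnot q3):
        (\lnot q4 \to (q4 \lor q4)): β-rule — branch into \lnot \lnot q4  //  (q4 \lor q4).
          branch 1.2.1 (add \lnot \lnot q4):
            × closes — contains both q4 and \lnot q4.
          branch 1.2.2 (add (q4 \lor q4)):
            \lnot \lnot ((\lnot q2 \land q2) \to \lnot q4): β-rule — branch into \lnot (\lnot q2 \land q2)  //  \lnot q4.
              branch 1.2.2.1 (add \lnot (\lnot q2 \land q2)):
                (q4 \lor q4): β-rule — branch into q4  //  q4.
                  branch 1.2.2.1.1 (add q4):
                    × closes — contains both q4 and \lnot q4.
                  branch 1.2.2.1.2 (add q4):
                    × closes — contains both q4 and \lnot q4.
              branch 1.2.2.2 (add \lnot q4):
                (q4 \lor q4): β-rule — branch into q4  //  q4.
                  branch 1.2.2.2.1 (add q4):
                    × closes — contains both q4 and \lnot q4.
                  branch 1.2.2.2.2 (add q4):
                    × closes — contains both q4 and \lnot q4.
  branch 2 (add \lnot \lnot \lnot q4):
    \lnot \lnot \lnot q4: drop double negation, giving \lnot q4.
    ○ open, literals {q4=0}.
7 branches closed, 7 open.
Each open branch fixes some atoms; the unmentioned ones are free. Counting distinct full assignments: branch {q2=1, q3=0, q4=1} (q1) contributes 2 new; branch {q2=0, q3=0, q4=1} (q1) contributes 2 new; branch {q2=1, q3=0, q4=1} (q1) contributes 0 new; branch {q2=0, q3=0, q4=1} (q1) contributes 0 new; branch {q2=1, q3=0, q4=1} (q1) contributes 0 new; branch {q2=0, q3=0, q4=1} (q1) contributes 0 new; branch {q4=0} (q3, q2, q1) contributes 8 new. Total: 12.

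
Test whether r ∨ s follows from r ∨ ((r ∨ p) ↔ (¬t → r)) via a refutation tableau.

Initial set: {(r ∨ ((r ∨ p) ↔ (¬t → r))); ¬(r ∨ s)}.
¬(r ∨ s): α-rule — add ¬r, ¬s.
(r ∨ ((r ∨ p) ↔ (¬t → r))): β-rule — branch into r  //  ((r ∨ p) ↔ (¬t → r)).
  branch 1 (add r):
    × closes — contains both r and ¬r.
  branch 2 (add ((r ∨ p) ↔ (¬t → r))):
    ((r ∨ p) ↔ (¬t → r)): β-rule — branch into (r ∨ p), (¬t → r)  //  ¬(r ∨ p), ¬(¬t → r).
      branch 2.1 (add (r ∨ p), (¬t → r)):
        (r ∨ p): β-rule — branch into r  //  p.
          branch 2.1.1 (add r):
            × closes — contains both r and ¬r.
          branch 2.1.2 (add p):
            (¬t → r): β-rule — branch into ¬¬t  //  r.
              branch 2.1.2.1 (add ¬¬t):
                ○ open, literals {p=true, r=false, s=false, t=true}.
              branch 2.1.2.2 (add r):
                × closes — contains both r and ¬r.
      branch 2.2 (add ¬(r ∨ p), ¬(¬t → r)):
        ¬(r ∨ p): α-rule — add ¬r, ¬p.
        ¬(¬t → r): α-rule — add ¬t, ¬r.
        ○ open, literals {p=false, r=false, s=false, t=false}.
3 branches closed, 2 open.
An open branch gives a countermodel: p=true, r=false, s=false, t=true (unmentioned atoms arbitrary); the premises hold there but the conclusion fails.

No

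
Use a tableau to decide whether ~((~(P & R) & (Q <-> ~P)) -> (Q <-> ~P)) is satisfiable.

Initial set: {~((~(P & R) & (Q <-> ~P)) -> (Q <-> ~P))}.
~((~(P & R) & (Q <-> ~P)) -> (Q <-> ~P)): α-rule — add (~(P & R) & (Q <-> ~P)), ~(Q <-> ~P).
(~(P & R) & (Q <-> ~P)): α-rule — add ~(P & R), (Q <-> ~P).
~(Q <-> ~P): β-rule — branch into Q, ~~P  //  ~Q, ~P.
  branch 1 (add Q, ~~P):
    ~(P & R): β-rule — branch into ~P  //  ~R.
      branch 1.1 (add ~P):
        × closes — contains both P and ~P.
      branch 1.2 (add ~R):
        (Q <-> ~P): β-rule — branch into Q, ~P  //  ~Q, ~~P.
          branch 1.2.1 (add Q, ~P):
            × closes — contains both P and ~P.
          branch 1.2.2 (add ~Q, ~~P):
            × closes — contains both Q and ~Q.
  branch 2 (add ~Q, ~P):
    ~(P & R): β-rule — branch into ~P  //  ~R.
      branch 2.1 (add ~P):
        (Q <-> ~P): β-rule — branch into Q, ~P  //  ~Q, ~~P.
          branch 2.1.1 (add Q, ~P):
            × closes — contains both Q and ~Q.
          branch 2.1.2 (add ~Q, ~~P):
            × closes — contains both P and ~P.
      branch 2.2 (add ~R):
        (Q <-> ~P): β-rule — branch into Q, ~P  //  ~Q, ~~P.
          branch 2.2.1 (add Q, ~P):
            × closes — contains both Q and ~Q.
          branch 2.2.2 (add ~Q, ~~P):
            × closes — contains both P and ~P.
All 7 branches close.
Every branch closed; the formula is unsatisfiable.

Unsatisfiable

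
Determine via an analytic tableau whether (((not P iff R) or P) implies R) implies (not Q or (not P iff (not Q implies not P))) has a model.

Initial set: {T ((((not P iff R) or P) implies R) implies (not Q or (not P iff (not Q implies not P))))}.
T ((((not P iff R) or P) implies R) implies (not Q or (not P iff (not Q implies not P)))): β-rule — branch into F (((not P iff R) or P) implies R)  //  T (not Q or (not P iff (not Q implies not P))).
  branch 1 (add F (((not P iff R) or P) implies R)):
    F (((not P iff R) or P) implies R): α-rule — add T ((not P iff R) or P), F R.
    T ((not P iff R) or P): β-rule — branch into T (not P iff R)  //  T P.
      branch 1.1 (add T (not P iff R)):
        T (not P iff R): β-rule — branch into T not P, T R  //  F not P, F R.
          branch 1.1.1 (add T not P, T R):
            × closes — contains both R and not R.
          branch 1.1.2 (add F not P, F R):
            ○ open, literals {P=true, R=false}.
      branch 1.2 (add T P):
        ○ open, literals {P=true, R=false}.
  branch 2 (add T (not Q or (not P iff (not Q implies not P)))):
    T (not Q or (not P iff (not Q implies not P))): β-rule — branch into T not Q  //  T (not P iff (not Q implies not P)).
      branch 2.1 (add T not Q):
        ○ open, literals {Q=false}.
      branch 2.2 (add T (not P iff (not Q implies not P))):
        T (not P iff (not Q implies not P)): β-rule — branch into T not P, T (not Q implies not P)  //  F not P, F (not Q implies not P).
          branch 2.2.1 (add T not P, T (not Q implies not P)):
            T (not Q implies not P): β-rule — branch into F not Q  //  T not P.
              branch 2.2.1.1 (add F not Q):
                ○ open, literals {P=false, Q=true}.
              branch 2.2.1.2 (add T not P):
                ○ open, literals {P=false}.
          branch 2.2.2 (add F not P, F (not Q implies not P)):
            F (not Q implies not P): α-rule — add T not Q, F not P.
            ○ open, literals {P=true, Q=false}.
1 branch closed, 6 open.
An open branch gives a satisfying assignment: P=true, R=false.

Satisfiable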